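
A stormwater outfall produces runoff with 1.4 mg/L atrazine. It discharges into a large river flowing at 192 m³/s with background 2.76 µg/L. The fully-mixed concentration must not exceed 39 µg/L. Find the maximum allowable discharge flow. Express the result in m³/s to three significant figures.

5.11 m³/s

2.76 µg/L = 0.00276 mg/L.
39 µg/L = 0.039 mg/L.
Mass balance at complete mixing: C_std·(Q_w + Q_r) = Q_w·C_e + Q_r·C_b.
Rearranging, Q_w = Q_r·(C_std − C_b)/(C_e − C_std) = 192·(0.039 − 0.00276) / (1.4 − 0.039) = 5.112 m³/s.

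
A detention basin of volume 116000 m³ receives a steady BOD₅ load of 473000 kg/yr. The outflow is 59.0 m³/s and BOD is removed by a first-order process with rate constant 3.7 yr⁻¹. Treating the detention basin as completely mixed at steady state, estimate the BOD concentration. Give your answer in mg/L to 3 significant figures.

Outflow Q = 59.0 m³/s × 3.156e+07 s/yr = 1.862e+09 m³/yr.
Steady-state CSTR mass balance: W = Q·C + k·V·C, so C = W/(Q + kV).
Q + kV = 1.862e+09 + 3.7·116000 = 1.862e+09 m³/yr.
C = 473000/1.862e+09 = 0.000254 kg/m³ = 0.254 mg/L.

0.254 mg/L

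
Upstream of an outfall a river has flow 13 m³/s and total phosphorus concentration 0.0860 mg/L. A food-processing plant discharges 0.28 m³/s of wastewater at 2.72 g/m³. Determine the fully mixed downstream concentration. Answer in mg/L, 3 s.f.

Flow-weighted mixing gives C = (0.28·2.72 + 13·0.086) / (0.28 + 13) = 1.88/13.28 = 0.1415 mg/L.

0.142 mg/L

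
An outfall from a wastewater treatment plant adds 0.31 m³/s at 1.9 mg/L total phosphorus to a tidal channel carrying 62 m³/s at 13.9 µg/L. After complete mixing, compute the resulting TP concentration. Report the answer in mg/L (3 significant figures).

13.9 µg/L = 0.0139 mg/L.
Flow-weighted mixing gives C = (0.31·1.9 + 62·0.0139) / (0.31 + 62) = 1.451/62.31 = 0.02328 mg/L.

0.0233 mg/L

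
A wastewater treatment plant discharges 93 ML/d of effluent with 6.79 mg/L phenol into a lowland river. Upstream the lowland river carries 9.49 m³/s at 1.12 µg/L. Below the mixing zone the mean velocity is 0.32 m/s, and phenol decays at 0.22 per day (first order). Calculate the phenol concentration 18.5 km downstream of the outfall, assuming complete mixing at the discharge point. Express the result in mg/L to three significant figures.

93 ML/d = 1.076 m³/s.
1.12 µg/L = 0.00112 mg/L.
After complete mixing, C₀ = (1.076·6.79 + 9.49·0.00112) / 10.57 = 0.6927 mg/L.
Travel time t = 1.85e+04 m / 0.32 m/s = 5.781e+04 s = 0.6691 d.
C = 0.6927·exp(−0.22·0.6691) = 0.6927·0.8631 = 0.5979 mg/L.

0.598 mg/L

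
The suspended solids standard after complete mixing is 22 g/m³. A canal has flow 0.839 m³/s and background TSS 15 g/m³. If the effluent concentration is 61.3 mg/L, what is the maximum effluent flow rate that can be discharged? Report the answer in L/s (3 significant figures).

Mass balance at complete mixing: C_std·(Q_w + Q_r) = Q_w·C_e + Q_r·C_b.
Rearranging, Q_w = Q_r·(C_std − C_b)/(C_e − C_std) = 0.839·(22 − 15) / (61.3 − 22) = 0.1494 m³/s.
= 149.4 L/s.

149 L/s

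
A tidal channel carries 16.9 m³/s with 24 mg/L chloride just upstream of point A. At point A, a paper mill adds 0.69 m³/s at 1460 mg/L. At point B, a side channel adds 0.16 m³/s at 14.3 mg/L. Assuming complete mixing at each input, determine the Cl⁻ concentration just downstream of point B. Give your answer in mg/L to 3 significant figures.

79.7 mg/L

After input A: C = (16.9·24 + 0.69·1460) / 17.59 = 80.33 mg/L.
After input B: C = (17.59·80.33 + 0.16·14.3) / 17.75 = 79.73 mg/L.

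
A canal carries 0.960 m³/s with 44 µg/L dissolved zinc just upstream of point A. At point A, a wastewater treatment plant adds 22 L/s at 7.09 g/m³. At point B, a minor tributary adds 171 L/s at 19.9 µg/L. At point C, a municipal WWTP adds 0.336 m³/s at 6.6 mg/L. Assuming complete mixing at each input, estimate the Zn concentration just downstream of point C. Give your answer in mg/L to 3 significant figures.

1.62 mg/L

44 µg/L = 0.044 mg/L.
22 L/s = 0.022 m³/s.
After input A: C = (0.96·0.044 + 0.022·7.09) / 0.982 = 0.2019 mg/L.
171 L/s = 0.171 m³/s.
19.9 µg/L = 0.0199 mg/L.
After input B: C = (0.982·0.2019 + 0.171·0.0199) / 1.153 = 0.1749 mg/L.
After input C: C = (1.153·0.1749 + 0.336·6.6) / 1.489 = 1.625 mg/L.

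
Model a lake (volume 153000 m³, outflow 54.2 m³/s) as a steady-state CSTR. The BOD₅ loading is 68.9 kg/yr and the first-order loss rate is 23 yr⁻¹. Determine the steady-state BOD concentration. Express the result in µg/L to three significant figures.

0.0402 µg/L

Outflow Q = 54.2 m³/s × 3.156e+07 s/yr = 1.71e+09 m³/yr.
Steady-state CSTR mass balance: W = Q·C + k·V·C, so C = W/(Q + kV).
Q + kV = 1.71e+09 + 23·153000 = 1.714e+09 m³/yr.
C = 68.9/1.714e+09 = 4.02e-08 kg/m³ = 4.02e-05 mg/L = 0.0402 µg/L.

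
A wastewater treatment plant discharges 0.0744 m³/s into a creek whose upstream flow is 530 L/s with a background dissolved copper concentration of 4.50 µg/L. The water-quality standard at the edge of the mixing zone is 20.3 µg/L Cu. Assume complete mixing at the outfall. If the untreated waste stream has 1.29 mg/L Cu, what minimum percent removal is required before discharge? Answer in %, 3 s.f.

89.7 %

530 L/s = 0.53 m³/s.
4.50 µg/L = 0.0045 mg/L.
20.3 µg/L = 0.0203 mg/L.
Mass balance: 0.0203·0.6044 = 0.0744·Cₑ + 0.53·0.0045.
Cₑ = (0.01227 − 0.002385) / 0.0744 = 0.1329 mg/L.
Required removal = 1 − 0.1329/1.29 = 89.7 %.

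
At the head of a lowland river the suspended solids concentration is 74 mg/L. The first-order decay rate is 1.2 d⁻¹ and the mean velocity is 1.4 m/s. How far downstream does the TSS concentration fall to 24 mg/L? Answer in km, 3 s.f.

114 km

From C = C₀·e^(−kt), t = ln(C₀/C)/k = ln(74/24)/1.2 = 1.126/1.2 = 0.9383 d.
Distance = v·t = 1.4 m/s × 8.107e+04 s = 1.135e+05 m = 113.5 km.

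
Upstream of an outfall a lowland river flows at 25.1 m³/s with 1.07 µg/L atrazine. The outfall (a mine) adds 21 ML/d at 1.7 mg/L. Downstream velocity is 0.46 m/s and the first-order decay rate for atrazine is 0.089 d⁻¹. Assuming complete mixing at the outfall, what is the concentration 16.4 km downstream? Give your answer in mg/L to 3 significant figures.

0.0167 mg/L

21 ML/d = 0.2431 m³/s.
1.07 µg/L = 0.00107 mg/L.
After complete mixing, C₀ = (0.2431·1.7 + 25.1·0.00107) / 25.34 = 0.01736 mg/L.
Travel time t = 1.64e+04 m / 0.46 m/s = 3.565e+04 s = 0.4126 d.
C = 0.01736·exp(−0.089·0.4126) = 0.01736·0.9639 = 0.01674 mg/L.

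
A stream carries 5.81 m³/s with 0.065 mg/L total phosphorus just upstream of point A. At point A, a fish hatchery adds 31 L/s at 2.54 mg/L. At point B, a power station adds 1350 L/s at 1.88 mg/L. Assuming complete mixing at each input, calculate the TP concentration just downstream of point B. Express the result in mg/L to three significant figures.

0.416 mg/L

31 L/s = 0.031 m³/s.
After input A: C = (5.81·0.065 + 0.031·2.54) / 5.841 = 0.07814 mg/L.
1350 L/s = 1.35 m³/s.
After input B: C = (5.841·0.07814 + 1.35·1.88) / 7.191 = 0.4164 mg/L.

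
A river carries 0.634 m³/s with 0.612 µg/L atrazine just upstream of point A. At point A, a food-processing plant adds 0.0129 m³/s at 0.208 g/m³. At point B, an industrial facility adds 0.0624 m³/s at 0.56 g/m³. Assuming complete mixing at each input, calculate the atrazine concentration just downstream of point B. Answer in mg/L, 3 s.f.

0.0536 mg/L

0.612 µg/L = 0.000612 mg/L.
After input A: C = (0.634·0.000612 + 0.0129·0.208) / 0.6469 = 0.004748 mg/L.
After input B: C = (0.6469·0.004748 + 0.0624·0.56) / 0.7093 = 0.0536 mg/L.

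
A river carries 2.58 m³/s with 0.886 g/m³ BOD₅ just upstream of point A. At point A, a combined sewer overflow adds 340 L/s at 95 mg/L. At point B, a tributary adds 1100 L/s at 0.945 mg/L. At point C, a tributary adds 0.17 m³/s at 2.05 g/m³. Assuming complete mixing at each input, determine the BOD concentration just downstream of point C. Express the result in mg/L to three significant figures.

8.59 mg/L

340 L/s = 0.34 m³/s.
After input A: C = (2.58·0.886 + 0.34·95) / 2.92 = 11.84 mg/L.
1100 L/s = 1.1 m³/s.
After input B: C = (2.92·11.84 + 1.1·0.945) / 4.02 = 8.862 mg/L.
After input C: C = (4.02·8.862 + 0.17·2.05) / 4.19 = 8.586 mg/L.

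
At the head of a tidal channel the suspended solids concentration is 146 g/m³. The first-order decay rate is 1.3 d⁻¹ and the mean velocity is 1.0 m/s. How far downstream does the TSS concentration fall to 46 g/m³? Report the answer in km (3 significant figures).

From C = C₀·e^(−kt), t = ln(C₀/C)/k = ln(146/46)/1.3 = 1.155/1.3 = 0.8884 d.
Distance = v·t = 1.0 m/s × 7.676e+04 s = 7.676e+04 m = 76.76 km.

76.8 km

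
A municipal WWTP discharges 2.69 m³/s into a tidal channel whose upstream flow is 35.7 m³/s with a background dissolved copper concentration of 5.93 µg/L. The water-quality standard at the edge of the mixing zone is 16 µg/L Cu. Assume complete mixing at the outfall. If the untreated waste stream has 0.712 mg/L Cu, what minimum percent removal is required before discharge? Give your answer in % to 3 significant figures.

5.93 µg/L = 0.00593 mg/L.
16 µg/L = 0.016 mg/L.
Mass balance: 0.016·38.39 = 2.69·Cₑ + 35.7·0.00593.
Cₑ = (0.6142 − 0.2117) / 2.69 = 0.1496 mg/L.
Required removal = 1 − 0.1496/0.712 = 78.98 %.

79.0 %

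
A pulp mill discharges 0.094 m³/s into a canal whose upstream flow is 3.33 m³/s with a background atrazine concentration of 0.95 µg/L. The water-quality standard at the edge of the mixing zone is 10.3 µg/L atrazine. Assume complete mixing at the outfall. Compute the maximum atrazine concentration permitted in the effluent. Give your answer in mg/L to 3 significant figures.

0.342 mg/L

0.95 µg/L = 0.00095 mg/L.
10.3 µg/L = 0.0103 mg/L.
Mass balance: 0.0103·3.424 = 0.094·Cₑ + 3.33·0.00095.
Cₑ = (0.03527 − 0.003164) / 0.094 = 0.3415 mg/L.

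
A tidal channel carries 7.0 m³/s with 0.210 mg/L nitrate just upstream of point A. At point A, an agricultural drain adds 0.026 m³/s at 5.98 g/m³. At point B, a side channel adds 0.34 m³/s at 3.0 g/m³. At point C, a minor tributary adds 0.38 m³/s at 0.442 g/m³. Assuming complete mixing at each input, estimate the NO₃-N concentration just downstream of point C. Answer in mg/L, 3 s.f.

After input A: C = (7·0.21 + 0.026·5.98) / 7.026 = 0.2314 mg/L.
After input B: C = (7.026·0.2314 + 0.34·3) / 7.366 = 0.3591 mg/L.
After input C: C = (7.366·0.3591 + 0.38·0.442) / 7.746 = 0.3632 mg/L.

0.363 mg/L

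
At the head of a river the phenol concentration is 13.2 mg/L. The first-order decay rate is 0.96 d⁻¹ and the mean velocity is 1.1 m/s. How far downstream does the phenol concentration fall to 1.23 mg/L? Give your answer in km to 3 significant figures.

235 km

From C = C₀·e^(−kt), t = ln(C₀/C)/k = ln(13.2/1.23)/0.96 = 2.373/0.96 = 2.472 d.
Distance = v·t = 1.1 m/s × 2.136e+05 s = 2.349e+05 m = 234.9 km.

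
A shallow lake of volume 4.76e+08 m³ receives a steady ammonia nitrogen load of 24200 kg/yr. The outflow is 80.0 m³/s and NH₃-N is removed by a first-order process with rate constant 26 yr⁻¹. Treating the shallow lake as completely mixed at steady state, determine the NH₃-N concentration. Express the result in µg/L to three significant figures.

1.62 µg/L

Outflow Q = 80.0 m³/s × 3.156e+07 s/yr = 2.525e+09 m³/yr.
Steady-state CSTR mass balance: W = Q·C + k·V·C, so C = W/(Q + kV).
Q + kV = 2.525e+09 + 26·4.76e+08 = 1.49e+10 m³/yr.
C = 24200/1.49e+10 = 1.624e-06 kg/m³ = 0.001624 mg/L = 1.624 µg/L.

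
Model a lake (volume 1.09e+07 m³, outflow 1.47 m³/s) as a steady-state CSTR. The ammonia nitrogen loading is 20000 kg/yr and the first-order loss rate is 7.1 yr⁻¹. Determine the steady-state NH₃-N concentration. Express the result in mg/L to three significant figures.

Outflow Q = 1.47 m³/s × 3.156e+07 s/yr = 4.639e+07 m³/yr.
Steady-state CSTR mass balance: W = Q·C + k·V·C, so C = W/(Q + kV).
Q + kV = 4.639e+07 + 7.1·1.09e+07 = 1.238e+08 m³/yr.
C = 20000/1.238e+08 = 0.0001616 kg/m³ = 0.1616 mg/L.

0.162 mg/L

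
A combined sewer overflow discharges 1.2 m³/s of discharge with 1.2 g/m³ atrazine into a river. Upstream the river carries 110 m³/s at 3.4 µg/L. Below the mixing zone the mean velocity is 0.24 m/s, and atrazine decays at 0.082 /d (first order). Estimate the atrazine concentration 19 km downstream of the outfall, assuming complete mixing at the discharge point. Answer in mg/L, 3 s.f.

3.4 µg/L = 0.0034 mg/L.
After complete mixing, C₀ = (1.2·1.2 + 110·0.0034) / 111.2 = 0.01631 mg/L.
Travel time t = 1.9e+04 m / 0.24 m/s = 7.917e+04 s = 0.9163 d.
C = 0.01631·exp(−0.082·0.9163) = 0.01631·0.9276 = 0.01513 mg/L.

0.0151 mg/L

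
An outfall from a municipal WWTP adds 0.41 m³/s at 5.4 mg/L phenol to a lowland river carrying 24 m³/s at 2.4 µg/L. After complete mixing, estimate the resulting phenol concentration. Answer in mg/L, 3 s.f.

2.4 µg/L = 0.0024 mg/L.
Conservation of mass across the mixing zone: C = (0.41·5.4 + 24·0.0024) / (0.41 + 24) = 2.272/24.41 = 0.09306 mg/L.

0.0931 mg/L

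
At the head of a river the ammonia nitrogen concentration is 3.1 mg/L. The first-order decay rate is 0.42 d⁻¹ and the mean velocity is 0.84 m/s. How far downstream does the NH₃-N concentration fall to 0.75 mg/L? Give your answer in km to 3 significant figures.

From C = C₀·e^(−kt), t = ln(C₀/C)/k = ln(3.1/0.75)/0.42 = 1.419/0.42 = 3.379 d.
Distance = v·t = 0.84 m/s × 2.919e+05 s = 2.452e+05 m = 245.2 km.

245 km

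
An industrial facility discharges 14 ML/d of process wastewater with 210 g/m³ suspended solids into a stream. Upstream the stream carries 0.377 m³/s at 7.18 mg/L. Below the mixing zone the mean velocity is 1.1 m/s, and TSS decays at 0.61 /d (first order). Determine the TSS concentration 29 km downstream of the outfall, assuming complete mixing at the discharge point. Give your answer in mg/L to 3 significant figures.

56.6 mg/L

14 ML/d = 0.162 m³/s.
After complete mixing, C₀ = (0.162·210 + 0.377·7.18) / 0.539 = 68.15 mg/L.
Travel time t = 2.9e+04 m / 1.1 m/s = 2.636e+04 s = 0.3051 d.
C = 68.15·exp(−0.61·0.3051) = 68.15·0.8302 = 56.57 mg/L.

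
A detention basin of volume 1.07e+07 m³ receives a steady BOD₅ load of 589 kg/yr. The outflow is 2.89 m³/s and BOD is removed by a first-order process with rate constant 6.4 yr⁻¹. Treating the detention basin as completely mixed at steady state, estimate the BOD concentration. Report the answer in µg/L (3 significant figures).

3.69 µg/L

Outflow Q = 2.89 m³/s × 3.156e+07 s/yr = 9.12e+07 m³/yr.
Steady-state CSTR mass balance: W = Q·C + k·V·C, so C = W/(Q + kV).
Q + kV = 9.12e+07 + 6.4·1.07e+07 = 1.597e+08 m³/yr.
C = 589/1.597e+08 = 3.689e-06 kg/m³ = 0.003689 mg/L = 3.689 µg/L.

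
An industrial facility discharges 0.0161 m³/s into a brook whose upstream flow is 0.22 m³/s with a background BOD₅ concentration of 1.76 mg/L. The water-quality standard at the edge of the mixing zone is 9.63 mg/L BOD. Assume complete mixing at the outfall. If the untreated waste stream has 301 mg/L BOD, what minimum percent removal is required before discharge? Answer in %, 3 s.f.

61.1 %

Mass balance: 9.63·0.2361 = 0.0161·Cₑ + 0.22·1.76.
Cₑ = (2.274 − 0.3872) / 0.0161 = 117.2 mg/L.
Required removal = 1 − 117.2/301 = 61.07 %.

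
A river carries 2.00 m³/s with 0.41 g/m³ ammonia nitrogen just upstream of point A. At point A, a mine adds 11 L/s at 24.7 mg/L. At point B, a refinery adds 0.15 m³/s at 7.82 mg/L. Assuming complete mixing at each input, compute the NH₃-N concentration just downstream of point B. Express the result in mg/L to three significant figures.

11 L/s = 0.011 m³/s.
After input A: C = (2·0.41 + 0.011·24.7) / 2.011 = 0.5429 mg/L.
After input B: C = (2.011·0.5429 + 0.15·7.82) / 2.161 = 1.048 mg/L.

1.05 mg/L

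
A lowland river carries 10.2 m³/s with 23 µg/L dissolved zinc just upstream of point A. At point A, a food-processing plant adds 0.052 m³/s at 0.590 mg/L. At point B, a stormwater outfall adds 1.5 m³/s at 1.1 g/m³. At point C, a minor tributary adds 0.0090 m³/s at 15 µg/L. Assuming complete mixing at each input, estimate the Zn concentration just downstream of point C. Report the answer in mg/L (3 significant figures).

0.163 mg/L

23 µg/L = 0.023 mg/L.
After input A: C = (10.2·0.023 + 0.052·0.59) / 10.25 = 0.02588 mg/L.
After input B: C = (10.25·0.02588 + 1.5·1.1) / 11.75 = 0.163 mg/L.
15 µg/L = 0.015 mg/L.
After input C: C = (11.75·0.163 + 0.009·0.015) / 11.76 = 0.1629 mg/L.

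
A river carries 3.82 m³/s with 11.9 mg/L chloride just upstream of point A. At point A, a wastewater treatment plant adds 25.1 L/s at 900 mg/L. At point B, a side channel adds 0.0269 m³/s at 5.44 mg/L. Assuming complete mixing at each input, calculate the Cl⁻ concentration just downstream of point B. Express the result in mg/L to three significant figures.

17.6 mg/L

25.1 L/s = 0.0251 m³/s.
After input A: C = (3.82·11.9 + 0.0251·900) / 3.845 = 17.7 mg/L.
After input B: C = (3.845·17.7 + 0.0269·5.44) / 3.872 = 17.61 mg/L.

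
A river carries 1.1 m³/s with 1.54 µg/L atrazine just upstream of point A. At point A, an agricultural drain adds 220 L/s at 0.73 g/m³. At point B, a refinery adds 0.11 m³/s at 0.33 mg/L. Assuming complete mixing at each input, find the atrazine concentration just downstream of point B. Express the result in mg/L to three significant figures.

1.54 µg/L = 0.00154 mg/L.
220 L/s = 0.22 m³/s.
After input A: C = (1.1·0.00154 + 0.22·0.73) / 1.32 = 0.1229 mg/L.
After input B: C = (1.32·0.1229 + 0.11·0.33) / 1.43 = 0.1389 mg/L.

0.139 mg/L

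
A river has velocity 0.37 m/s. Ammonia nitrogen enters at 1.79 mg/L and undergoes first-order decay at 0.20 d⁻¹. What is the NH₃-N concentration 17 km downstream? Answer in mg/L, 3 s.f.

Travel time t = 17 km / 0.37 m/s = 1.7e+04/0.37 = 4.595e+04 s = 0.5318 d.
First-order decay: C = 1.79·exp(−0.20·0.5318) = 1.79·0.8991 = 1.609 mg/L.

1.61 mg/L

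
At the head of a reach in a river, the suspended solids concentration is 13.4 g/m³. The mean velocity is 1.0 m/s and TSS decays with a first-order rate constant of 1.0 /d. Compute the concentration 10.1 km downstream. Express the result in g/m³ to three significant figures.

11.9 g/m³

Travel time t = 10.1 km / 1.0 m/s = 1.01e+04/1.0 = 1.01e+04 s = 0.1169 d.
First-order decay: C = 13.4·exp(−1.0·0.1169) = 13.4·0.8897 = 11.92 g/m³.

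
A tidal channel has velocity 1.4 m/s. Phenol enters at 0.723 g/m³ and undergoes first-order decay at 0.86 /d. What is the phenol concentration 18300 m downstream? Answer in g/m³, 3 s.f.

0.635 g/m³

Travel time t = 18300 m / 1.4 m/s = 1.83e+04/1.4 = 1.307e+04 s = 0.1513 d.
First-order decay: C = 0.723·exp(−0.86·0.1513) = 0.723·0.878 = 0.6348 g/m³.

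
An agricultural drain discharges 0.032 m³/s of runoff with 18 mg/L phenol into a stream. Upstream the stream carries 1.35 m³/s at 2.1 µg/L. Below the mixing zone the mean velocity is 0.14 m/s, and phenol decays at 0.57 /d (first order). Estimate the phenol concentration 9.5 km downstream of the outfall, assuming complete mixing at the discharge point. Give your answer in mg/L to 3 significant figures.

2.1 µg/L = 0.0021 mg/L.
After complete mixing, C₀ = (0.032·18 + 1.35·0.0021) / 1.382 = 0.4188 mg/L.
Travel time t = 9500 m / 0.14 m/s = 6.786e+04 s = 0.7854 d.
C = 0.4188·exp(−0.57·0.7854) = 0.4188·0.6391 = 0.2677 mg/L.

0.268 mg/L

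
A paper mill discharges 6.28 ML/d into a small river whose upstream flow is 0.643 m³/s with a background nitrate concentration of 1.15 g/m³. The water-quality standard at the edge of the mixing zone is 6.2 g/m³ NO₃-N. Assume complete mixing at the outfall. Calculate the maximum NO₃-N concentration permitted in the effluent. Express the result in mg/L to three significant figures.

6.28 ML/d = 0.07269 m³/s.
Mass balance: 6.2·0.7157 = 0.07269·Cₑ + 0.643·1.15.
Cₑ = (4.437 − 0.7394) / 0.07269 = 50.87 mg/L.

50.9 mg/L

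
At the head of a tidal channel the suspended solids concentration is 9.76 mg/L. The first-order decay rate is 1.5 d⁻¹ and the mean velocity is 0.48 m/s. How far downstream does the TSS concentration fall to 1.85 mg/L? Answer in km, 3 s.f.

46.0 km

From C = C₀·e^(−kt), t = ln(C₀/C)/k = ln(9.76/1.85)/1.5 = 1.663/1.5 = 1.109 d.
Distance = v·t = 0.48 m/s × 9.579e+04 s = 4.598e+04 m = 45.98 km.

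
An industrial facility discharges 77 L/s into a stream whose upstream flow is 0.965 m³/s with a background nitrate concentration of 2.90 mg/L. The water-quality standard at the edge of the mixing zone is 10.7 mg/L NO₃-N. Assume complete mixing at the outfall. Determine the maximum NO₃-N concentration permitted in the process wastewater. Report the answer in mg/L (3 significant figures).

77 L/s = 0.077 m³/s.
Mass balance: 10.7·1.042 = 0.077·Cₑ + 0.965·2.9.
Cₑ = (11.15 − 2.798) / 0.077 = 108.5 mg/L.

108 mg/L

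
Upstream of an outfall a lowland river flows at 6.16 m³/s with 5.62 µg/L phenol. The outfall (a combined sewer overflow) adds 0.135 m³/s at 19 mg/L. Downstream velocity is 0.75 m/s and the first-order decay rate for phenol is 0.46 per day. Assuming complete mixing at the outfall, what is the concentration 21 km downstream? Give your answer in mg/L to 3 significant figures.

0.356 mg/L

5.62 µg/L = 0.00562 mg/L.
After complete mixing, C₀ = (0.135·19 + 6.16·0.00562) / 6.295 = 0.413 mg/L.
Travel time t = 2.1e+04 m / 0.75 m/s = 2.8e+04 s = 0.3241 d.
C = 0.413·exp(−0.46·0.3241) = 0.413·0.8615 = 0.3558 mg/L.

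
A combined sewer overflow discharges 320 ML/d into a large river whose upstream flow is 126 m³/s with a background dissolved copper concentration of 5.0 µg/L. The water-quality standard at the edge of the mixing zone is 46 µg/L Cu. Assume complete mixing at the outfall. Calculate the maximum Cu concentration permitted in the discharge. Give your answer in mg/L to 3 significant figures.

320 ML/d = 3.704 m³/s.
5.0 µg/L = 0.005 mg/L.
46 µg/L = 0.046 mg/L.
Mass balance: 0.046·129.7 = 3.704·Cₑ + 126·0.005.
Cₑ = (5.966 − 0.63) / 3.704 = 1.441 mg/L.

1.44 mg/L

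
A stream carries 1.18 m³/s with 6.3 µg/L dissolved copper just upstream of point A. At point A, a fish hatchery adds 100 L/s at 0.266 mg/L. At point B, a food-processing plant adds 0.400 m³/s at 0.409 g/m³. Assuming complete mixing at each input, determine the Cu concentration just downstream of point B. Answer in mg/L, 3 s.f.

6.3 µg/L = 0.0063 mg/L.
100 L/s = 0.1 m³/s.
After input A: C = (1.18·0.0063 + 0.1·0.266) / 1.28 = 0.02659 mg/L.
After input B: C = (1.28·0.02659 + 0.4·0.409) / 1.68 = 0.1176 mg/L.

0.118 mg/L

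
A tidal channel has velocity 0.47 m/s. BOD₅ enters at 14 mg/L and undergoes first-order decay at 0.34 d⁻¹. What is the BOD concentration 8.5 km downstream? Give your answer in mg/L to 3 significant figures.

Travel time t = 8.5 km / 0.47 m/s = 8500/0.47 = 1.809e+04 s = 0.2093 d.
First-order decay: C = 14·exp(−0.34·0.2093) = 14·0.9313 = 13.04 mg/L.

13.0 mg/L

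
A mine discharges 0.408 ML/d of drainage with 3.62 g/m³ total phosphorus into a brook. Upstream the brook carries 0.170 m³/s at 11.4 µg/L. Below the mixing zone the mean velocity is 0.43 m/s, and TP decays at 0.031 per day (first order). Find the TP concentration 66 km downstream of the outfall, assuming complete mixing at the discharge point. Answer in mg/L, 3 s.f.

0.103 mg/L

0.408 ML/d = 0.004722 m³/s.
11.4 µg/L = 0.0114 mg/L.
After complete mixing, C₀ = (0.004722·3.62 + 0.17·0.0114) / 0.1747 = 0.1089 mg/L.
Travel time t = 6.6e+04 m / 0.43 m/s = 1.535e+05 s = 1.776 d.
C = 0.1089·exp(−0.031·1.776) = 0.1089·0.9464 = 0.1031 mg/L.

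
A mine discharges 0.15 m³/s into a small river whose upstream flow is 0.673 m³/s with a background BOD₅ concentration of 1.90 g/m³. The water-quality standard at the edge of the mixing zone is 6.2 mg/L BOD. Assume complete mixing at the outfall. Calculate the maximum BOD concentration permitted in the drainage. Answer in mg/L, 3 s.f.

25.5 mg/L

Mass balance: 6.2·0.823 = 0.15·Cₑ + 0.673·1.9.
Cₑ = (5.103 − 1.279) / 0.15 = 25.49 mg/L.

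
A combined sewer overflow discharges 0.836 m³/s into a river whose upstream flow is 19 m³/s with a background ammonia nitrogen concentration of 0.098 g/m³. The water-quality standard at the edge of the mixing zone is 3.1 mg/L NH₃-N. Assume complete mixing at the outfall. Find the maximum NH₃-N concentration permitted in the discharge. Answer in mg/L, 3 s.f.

Mass balance: 3.1·19.84 = 0.836·Cₑ + 19·0.098.
Cₑ = (61.49 − 1.862) / 0.836 = 71.33 mg/L.

71.3 mg/L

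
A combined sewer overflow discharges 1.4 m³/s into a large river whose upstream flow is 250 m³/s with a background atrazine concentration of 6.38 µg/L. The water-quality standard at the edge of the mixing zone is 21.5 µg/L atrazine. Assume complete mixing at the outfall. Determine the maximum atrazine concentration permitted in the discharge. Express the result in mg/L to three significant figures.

2.72 mg/L

6.38 µg/L = 0.00638 mg/L.
21.5 µg/L = 0.0215 mg/L.
Mass balance: 0.0215·251.4 = 1.4·Cₑ + 250·0.00638.
Cₑ = (5.405 − 1.595) / 1.4 = 2.722 mg/L.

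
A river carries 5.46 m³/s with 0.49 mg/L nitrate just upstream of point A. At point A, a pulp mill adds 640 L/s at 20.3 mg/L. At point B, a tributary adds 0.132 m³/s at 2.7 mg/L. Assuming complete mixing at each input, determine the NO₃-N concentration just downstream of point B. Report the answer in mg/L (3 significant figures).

2.57 mg/L

640 L/s = 0.64 m³/s.
After input A: C = (5.46·0.49 + 0.64·20.3) / 6.1 = 2.568 mg/L.
After input B: C = (6.1·2.568 + 0.132·2.7) / 6.232 = 2.571 mg/L.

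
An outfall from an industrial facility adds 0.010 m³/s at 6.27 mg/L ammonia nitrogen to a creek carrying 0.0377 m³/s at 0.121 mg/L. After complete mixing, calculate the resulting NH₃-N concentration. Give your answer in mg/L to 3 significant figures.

By mass balance at complete mixing, C = (0.01·6.27 + 0.0377·0.121) / (0.01 + 0.0377) = 0.06726/0.0477 = 1.41 mg/L.

1.41 mg/L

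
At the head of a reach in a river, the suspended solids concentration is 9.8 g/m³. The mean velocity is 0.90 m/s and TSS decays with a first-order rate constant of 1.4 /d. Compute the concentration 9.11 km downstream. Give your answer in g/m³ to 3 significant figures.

Travel time t = 9.11 km / 0.90 m/s = 9110/0.90 = 1.012e+04 s = 0.1172 d.
First-order decay: C = 9.8·exp(−1.4·0.1172) = 9.8·0.8487 = 8.318 g/m³.

8.32 g/m³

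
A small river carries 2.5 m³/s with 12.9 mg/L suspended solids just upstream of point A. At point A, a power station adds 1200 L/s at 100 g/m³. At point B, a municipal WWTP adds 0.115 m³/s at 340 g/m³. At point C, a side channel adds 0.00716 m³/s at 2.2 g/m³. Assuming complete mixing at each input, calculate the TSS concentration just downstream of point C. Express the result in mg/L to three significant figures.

1200 L/s = 1.2 m³/s.
After input A: C = (2.5·12.9 + 1.2·100) / 3.7 = 41.15 mg/L.
After input B: C = (3.7·41.15 + 0.115·340) / 3.815 = 50.16 mg/L.
After input C: C = (3.815·50.16 + 0.00716·2.2) / 3.822 = 50.07 mg/L.

50.1 mg/L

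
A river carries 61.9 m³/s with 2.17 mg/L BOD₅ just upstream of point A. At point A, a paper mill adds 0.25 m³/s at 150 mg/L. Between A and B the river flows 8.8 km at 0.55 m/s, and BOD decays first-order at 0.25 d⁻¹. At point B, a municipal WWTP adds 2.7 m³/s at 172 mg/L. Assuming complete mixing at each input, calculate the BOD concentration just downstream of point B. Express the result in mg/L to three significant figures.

9.69 mg/L

After input A: C = (61.9·2.17 + 0.25·150) / 62.15 = 2.765 mg/L.
Over the 8.8 km reach to input B (t = 1.6e+04 s = 0.1852 d), decay gives C = 2.765·exp(−0.25·0.1852) = 2.64 mg/L.
After input B: C = (62.15·2.64 + 2.7·172) / 64.85 = 9.691 mg/L.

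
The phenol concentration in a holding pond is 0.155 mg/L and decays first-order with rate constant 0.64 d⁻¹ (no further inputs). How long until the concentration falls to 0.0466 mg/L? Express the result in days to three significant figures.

1.88 d

t = ln(C₀/C)/k = ln(0.155/0.0466)/0.64 = 1.202/0.64 = 1.878 d.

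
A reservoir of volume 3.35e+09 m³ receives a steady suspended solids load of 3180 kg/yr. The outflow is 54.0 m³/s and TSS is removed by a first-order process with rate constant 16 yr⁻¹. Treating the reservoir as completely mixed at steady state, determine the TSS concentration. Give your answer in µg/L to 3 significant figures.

0.0575 µg/L

Outflow Q = 54.0 m³/s × 3.156e+07 s/yr = 1.704e+09 m³/yr.
Steady-state CSTR mass balance: W = Q·C + k·V·C, so C = W/(Q + kV).
Q + kV = 1.704e+09 + 16·3.35e+09 = 5.53e+10 m³/yr.
C = 3180/5.53e+10 = 5.75e-08 kg/m³ = 5.75e-05 mg/L = 0.0575 µg/L.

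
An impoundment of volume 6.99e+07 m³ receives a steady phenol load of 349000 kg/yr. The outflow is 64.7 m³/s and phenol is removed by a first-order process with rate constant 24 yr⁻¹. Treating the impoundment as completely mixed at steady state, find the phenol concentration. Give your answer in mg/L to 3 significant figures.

0.0938 mg/L

Outflow Q = 64.7 m³/s × 3.156e+07 s/yr = 2.042e+09 m³/yr.
Steady-state CSTR mass balance: W = Q·C + k·V·C, so C = W/(Q + kV).
Q + kV = 2.042e+09 + 24·6.99e+07 = 3.719e+09 m³/yr.
C = 349000/3.719e+09 = 9.383e-05 kg/m³ = 0.09383 mg/L.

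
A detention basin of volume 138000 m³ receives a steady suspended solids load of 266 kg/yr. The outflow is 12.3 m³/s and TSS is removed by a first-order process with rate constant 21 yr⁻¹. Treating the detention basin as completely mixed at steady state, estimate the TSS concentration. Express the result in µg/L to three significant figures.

Outflow Q = 12.3 m³/s × 3.156e+07 s/yr = 3.882e+08 m³/yr.
Steady-state CSTR mass balance: W = Q·C + k·V·C, so C = W/(Q + kV).
Q + kV = 3.882e+08 + 21·138000 = 3.911e+08 m³/yr.
C = 266/3.911e+08 = 6.802e-07 kg/m³ = 0.0006802 mg/L = 0.6802 µg/L.

0.680 µg/L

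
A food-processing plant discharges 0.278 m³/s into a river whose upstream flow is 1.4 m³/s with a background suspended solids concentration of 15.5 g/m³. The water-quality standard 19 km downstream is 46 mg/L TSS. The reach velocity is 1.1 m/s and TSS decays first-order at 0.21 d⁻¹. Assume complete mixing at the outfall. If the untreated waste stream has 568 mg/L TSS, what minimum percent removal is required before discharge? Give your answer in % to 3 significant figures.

Travel time to the compliance point: t = 1.9e+04/1.1 = 1.727e+04 s = 0.1999 d; decay factor exp(−0.21·0.1999) = 0.9589.
So the concentration just after mixing may be at most 46/0.9589 = 47.97 mg/L.
Mass balance: 47.97·1.678 = 0.278·Cₑ + 1.4·15.5.
Cₑ = (80.5 − 21.7) / 0.278 = 211.5 mg/L.
Required removal = 1 − 211.5/568 = 62.76 %.

62.8 %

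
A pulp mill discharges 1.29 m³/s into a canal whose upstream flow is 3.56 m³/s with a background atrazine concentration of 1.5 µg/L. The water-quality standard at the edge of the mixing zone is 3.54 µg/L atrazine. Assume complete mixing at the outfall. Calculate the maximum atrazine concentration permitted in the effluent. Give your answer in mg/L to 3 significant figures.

1.5 µg/L = 0.0015 mg/L.
3.54 µg/L = 0.00354 mg/L.
Mass balance: 0.00354·4.85 = 1.29·Cₑ + 3.56·0.0015.
Cₑ = (0.01717 − 0.00534) / 1.29 = 0.00917 mg/L.

0.00917 mg/L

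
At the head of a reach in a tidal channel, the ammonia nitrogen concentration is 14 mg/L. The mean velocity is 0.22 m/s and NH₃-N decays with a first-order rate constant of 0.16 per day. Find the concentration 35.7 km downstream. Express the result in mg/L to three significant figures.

Travel time t = 35.7 km / 0.22 m/s = 3.57e+04/0.22 = 1.623e+05 s = 1.878 d.
First-order decay: C = 14·exp(−0.16·1.878) = 14·0.7404 = 10.37 mg/L.

10.4 mg/L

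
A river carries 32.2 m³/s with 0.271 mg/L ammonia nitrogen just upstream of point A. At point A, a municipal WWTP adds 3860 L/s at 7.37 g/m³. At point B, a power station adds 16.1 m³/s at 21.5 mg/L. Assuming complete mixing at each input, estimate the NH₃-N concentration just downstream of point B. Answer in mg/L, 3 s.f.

3860 L/s = 3.86 m³/s.
After input A: C = (32.2·0.271 + 3.86·7.37) / 36.06 = 1.031 mg/L.
After input B: C = (36.06·1.031 + 16.1·21.5) / 52.16 = 7.349 mg/L.

7.35 mg/L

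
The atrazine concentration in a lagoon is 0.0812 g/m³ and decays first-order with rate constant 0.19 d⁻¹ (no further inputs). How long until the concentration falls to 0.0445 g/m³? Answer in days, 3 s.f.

3.17 d

t = ln(C₀/C)/k = ln(0.0812/0.0445)/0.19 = 0.6014/0.19 = 3.165 d.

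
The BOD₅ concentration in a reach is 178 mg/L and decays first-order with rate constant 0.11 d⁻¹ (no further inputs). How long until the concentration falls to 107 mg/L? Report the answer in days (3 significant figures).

4.63 d

t = ln(C₀/C)/k = ln(178/107)/0.11 = 0.509/0.11 = 4.627 d.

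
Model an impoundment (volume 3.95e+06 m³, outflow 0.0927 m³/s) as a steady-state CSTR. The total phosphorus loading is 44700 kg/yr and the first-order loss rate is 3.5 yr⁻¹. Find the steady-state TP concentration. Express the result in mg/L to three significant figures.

Outflow Q = 0.0927 m³/s × 3.156e+07 s/yr = 2.925e+06 m³/yr.
Steady-state CSTR mass balance: W = Q·C + k·V·C, so C = W/(Q + kV).
Q + kV = 2.925e+06 + 3.5·3.95e+06 = 1.675e+07 m³/yr.
C = 44700/1.675e+07 = 0.002669 kg/m³ = 2.669 mg/L.

2.67 mg/L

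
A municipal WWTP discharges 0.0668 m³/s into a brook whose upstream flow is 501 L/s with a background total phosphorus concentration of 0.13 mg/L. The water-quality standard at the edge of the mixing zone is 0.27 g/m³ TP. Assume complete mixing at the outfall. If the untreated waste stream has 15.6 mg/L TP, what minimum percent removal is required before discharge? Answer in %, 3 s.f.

501 L/s = 0.501 m³/s.
Mass balance: 0.27·0.5678 = 0.0668·Cₑ + 0.501·0.13.
Cₑ = (0.1533 − 0.06513) / 0.0668 = 1.32 mg/L.
Required removal = 1 − 1.32/15.6 = 91.54 %.

91.5 %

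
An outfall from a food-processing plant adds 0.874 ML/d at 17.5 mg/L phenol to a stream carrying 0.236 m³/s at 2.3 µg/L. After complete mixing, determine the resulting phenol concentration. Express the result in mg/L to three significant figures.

0.874 ML/d = 0.01012 m³/s.
2.3 µg/L = 0.0023 mg/L.
By mass balance at complete mixing, C = (0.01012·17.5 + 0.236·0.0023) / (0.01012 + 0.236) = 0.1776/0.2461 = 0.7215 mg/L.

0.721 mg/L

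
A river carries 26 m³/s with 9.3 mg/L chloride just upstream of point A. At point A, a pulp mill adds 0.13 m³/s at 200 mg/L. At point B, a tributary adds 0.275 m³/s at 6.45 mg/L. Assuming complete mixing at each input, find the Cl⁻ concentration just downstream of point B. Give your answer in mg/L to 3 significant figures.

After input A: C = (26·9.3 + 0.13·200) / 26.13 = 10.25 mg/L.
After input B: C = (26.13·10.25 + 0.275·6.45) / 26.4 = 10.21 mg/L.

10.2 mg/L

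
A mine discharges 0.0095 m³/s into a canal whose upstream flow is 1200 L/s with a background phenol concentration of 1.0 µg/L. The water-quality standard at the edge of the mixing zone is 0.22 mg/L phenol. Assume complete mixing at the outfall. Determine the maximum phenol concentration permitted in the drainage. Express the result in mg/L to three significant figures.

27.9 mg/L

1200 L/s = 1.2 m³/s.
1.0 µg/L = 0.001 mg/L.
Mass balance: 0.22·1.21 = 0.0095·Cₑ + 1.2·0.001.
Cₑ = (0.2661 − 0.0012) / 0.0095 = 27.88 mg/L.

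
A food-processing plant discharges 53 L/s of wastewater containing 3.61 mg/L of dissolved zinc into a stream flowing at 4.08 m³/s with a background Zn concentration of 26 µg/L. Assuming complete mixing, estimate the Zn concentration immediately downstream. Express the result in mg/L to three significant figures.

53 L/s = 0.053 m³/s.
26 µg/L = 0.026 mg/L.
By mass balance at complete mixing, C = (0.053·3.61 + 4.08·0.026) / (0.053 + 4.08) = 0.2974/4.133 = 0.07196 mg/L.

0.0720 mg/L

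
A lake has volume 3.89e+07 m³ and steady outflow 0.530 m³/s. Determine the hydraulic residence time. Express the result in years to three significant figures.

2.33 yr

Q = 0.530 m³/s × 3.156e+07 s/yr = 1.673e+07 m³/yr.
Hydraulic residence time τ = V/Q = 3.89e+07/1.673e+07 = 2.326 yr.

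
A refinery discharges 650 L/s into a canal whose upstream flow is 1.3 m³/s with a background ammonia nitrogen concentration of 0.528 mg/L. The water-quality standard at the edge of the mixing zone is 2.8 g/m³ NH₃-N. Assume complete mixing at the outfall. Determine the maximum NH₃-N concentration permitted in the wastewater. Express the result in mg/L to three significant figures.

7.34 mg/L

650 L/s = 0.65 m³/s.
Mass balance: 2.8·1.95 = 0.65·Cₑ + 1.3·0.528.
Cₑ = (5.46 − 0.6864) / 0.65 = 7.344 mg/L.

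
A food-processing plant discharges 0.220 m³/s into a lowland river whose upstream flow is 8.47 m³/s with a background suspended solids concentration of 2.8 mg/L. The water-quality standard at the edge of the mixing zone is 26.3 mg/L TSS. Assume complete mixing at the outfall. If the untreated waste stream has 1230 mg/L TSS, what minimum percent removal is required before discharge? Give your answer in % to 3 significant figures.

24.3 %

Mass balance: 26.3·8.69 = 0.22·Cₑ + 8.47·2.8.
Cₑ = (228.5 − 23.72) / 0.22 = 931.1 mg/L.
Required removal = 1 − 931.1/1230 = 24.3 %.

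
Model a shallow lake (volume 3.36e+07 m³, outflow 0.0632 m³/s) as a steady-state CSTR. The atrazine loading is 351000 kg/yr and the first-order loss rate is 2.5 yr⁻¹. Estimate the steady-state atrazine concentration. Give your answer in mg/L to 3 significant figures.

Outflow Q = 0.0632 m³/s × 3.156e+07 s/yr = 1.994e+06 m³/yr.
Steady-state CSTR mass balance: W = Q·C + k·V·C, so C = W/(Q + kV).
Q + kV = 1.994e+06 + 2.5·3.36e+07 = 8.599e+07 m³/yr.
C = 351000/8.599e+07 = 0.004082 kg/m³ = 4.082 mg/L.

4.08 mg/L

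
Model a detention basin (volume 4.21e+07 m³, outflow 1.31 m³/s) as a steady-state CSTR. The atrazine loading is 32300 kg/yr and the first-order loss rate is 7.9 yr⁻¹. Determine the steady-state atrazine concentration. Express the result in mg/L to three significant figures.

0.0864 mg/L

Outflow Q = 1.31 m³/s × 3.156e+07 s/yr = 4.134e+07 m³/yr.
Steady-state CSTR mass balance: W = Q·C + k·V·C, so C = W/(Q + kV).
Q + kV = 4.134e+07 + 7.9·4.21e+07 = 3.739e+08 m³/yr.
C = 32300/3.739e+08 = 8.638e-05 kg/m³ = 0.08638 mg/L.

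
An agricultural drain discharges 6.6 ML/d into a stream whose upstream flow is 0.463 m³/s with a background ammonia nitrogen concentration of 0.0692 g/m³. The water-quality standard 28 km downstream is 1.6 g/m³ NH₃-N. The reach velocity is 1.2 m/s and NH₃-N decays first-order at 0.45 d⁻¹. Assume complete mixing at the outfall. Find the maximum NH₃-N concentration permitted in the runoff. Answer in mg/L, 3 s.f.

12.3 mg/L

6.6 ML/d = 0.07639 m³/s.
Travel time to the compliance point: t = 2.8e+04/1.2 = 2.333e+04 s = 0.2701 d; decay factor exp(−0.45·0.2701) = 0.8856.
So the concentration just after mixing may be at most 1.6/0.8856 = 1.807 mg/L.
Mass balance: 1.807·0.5394 = 0.07639·Cₑ + 0.463·0.0692.
Cₑ = (0.9745 − 0.03204) / 0.07639 = 12.34 mg/L.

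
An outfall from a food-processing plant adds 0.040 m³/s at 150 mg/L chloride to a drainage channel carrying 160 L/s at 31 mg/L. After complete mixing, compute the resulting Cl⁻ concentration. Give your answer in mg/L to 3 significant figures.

54.8 mg/L

160 L/s = 0.16 m³/s.
Conservation of mass across the mixing zone: C = (0.04·150 + 0.16·31) / (0.04 + 0.16) = 10.96/0.2 = 54.8 mg/L.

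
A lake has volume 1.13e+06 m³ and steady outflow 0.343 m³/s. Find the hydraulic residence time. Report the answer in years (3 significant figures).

0.104 yr

Q = 0.343 m³/s × 3.156e+07 s/yr = 1.082e+07 m³/yr.
Hydraulic residence time τ = V/Q = 1.13e+06/1.082e+07 = 0.1044 yr.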